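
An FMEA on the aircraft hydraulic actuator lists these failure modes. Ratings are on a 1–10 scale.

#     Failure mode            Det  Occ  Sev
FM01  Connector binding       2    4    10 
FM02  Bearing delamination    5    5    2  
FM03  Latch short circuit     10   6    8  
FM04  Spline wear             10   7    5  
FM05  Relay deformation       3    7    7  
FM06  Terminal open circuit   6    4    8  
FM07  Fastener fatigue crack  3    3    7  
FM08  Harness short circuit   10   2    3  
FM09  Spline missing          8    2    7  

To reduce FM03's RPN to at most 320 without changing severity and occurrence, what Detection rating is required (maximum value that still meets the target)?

6

FM03: S=8, O=6, D=10 → current RPN = 480.
Fixed product = 48. Need 48 × D ≤ 320, so D ≤ 320/48 = 6.67.
Maximum integer Detection rating = 6 (gives RPN 288; D=7 would give 336 > 320).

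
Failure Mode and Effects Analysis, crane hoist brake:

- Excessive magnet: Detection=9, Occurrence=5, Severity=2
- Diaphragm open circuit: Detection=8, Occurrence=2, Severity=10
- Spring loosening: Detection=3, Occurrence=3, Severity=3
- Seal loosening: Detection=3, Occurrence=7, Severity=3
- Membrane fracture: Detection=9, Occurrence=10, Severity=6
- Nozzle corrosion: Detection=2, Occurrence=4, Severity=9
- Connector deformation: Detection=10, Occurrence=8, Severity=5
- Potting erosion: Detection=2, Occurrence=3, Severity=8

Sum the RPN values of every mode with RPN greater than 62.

RPN = Severity × Occurrence × Detection:
  Excessive magnet: 2 × 5 × 9 = 90
  Diaphragm open circuit: 10 × 2 × 8 = 160
  Spring loosening: 3 × 3 × 3 = 27
  Seal loosening: 3 × 7 × 3 = 63
  Membrane fracture: 6 × 10 × 9 = 540
  Nozzle corrosion: 9 × 4 × 2 = 72
  Connector deformation: 5 × 8 × 10 = 400
  Potting erosion: 8 × 3 × 2 = 48
RPN > 62: Excessive magnet (90), Diaphragm open circuit (160), Seal loosening (63), Membrane fracture (540), Nozzle corrosion (72), Connector deformation (400).
Sum: 90 + 160 + 63 + 540 + 72 + 400 = 1325.

1325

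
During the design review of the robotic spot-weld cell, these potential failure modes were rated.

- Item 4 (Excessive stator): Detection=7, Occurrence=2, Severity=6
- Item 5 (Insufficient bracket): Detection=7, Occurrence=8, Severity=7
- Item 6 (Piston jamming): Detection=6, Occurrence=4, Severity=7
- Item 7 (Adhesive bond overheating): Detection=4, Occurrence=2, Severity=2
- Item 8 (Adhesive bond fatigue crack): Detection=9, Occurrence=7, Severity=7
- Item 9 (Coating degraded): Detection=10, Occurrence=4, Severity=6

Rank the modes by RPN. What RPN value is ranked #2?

392

RPN = Severity × Occurrence × Detection:
  Item 4: 6 × 2 × 7 = 84
  Item 5: 7 × 8 × 7 = 392
  Item 6: 7 × 4 × 6 = 168
  Item 7: 2 × 2 × 4 = 16
  Item 8: 7 × 7 × 9 = 441
  Item 9: 6 × 4 × 10 = 240
Sorted descending: 441, 392, 240, 168, 84, 16.
The second-highest RPN is 392 (Item 5).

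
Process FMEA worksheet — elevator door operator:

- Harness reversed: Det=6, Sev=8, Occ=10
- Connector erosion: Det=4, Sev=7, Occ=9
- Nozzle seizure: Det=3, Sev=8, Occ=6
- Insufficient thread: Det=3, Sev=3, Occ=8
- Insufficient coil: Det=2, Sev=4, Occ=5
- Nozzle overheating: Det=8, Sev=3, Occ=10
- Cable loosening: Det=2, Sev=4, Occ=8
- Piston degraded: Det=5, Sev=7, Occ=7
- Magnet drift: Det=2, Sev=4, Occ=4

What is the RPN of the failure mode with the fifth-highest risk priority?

144

RPN = Severity × Occurrence × Detection:
  Harness reversed: 8 × 10 × 6 = 480
  Connector erosion: 7 × 9 × 4 = 252
  Nozzle seizure: 8 × 6 × 3 = 144
  Insufficient thread: 3 × 8 × 3 = 72
  Insufficient coil: 4 × 5 × 2 = 40
  Nozzle overheating: 3 × 10 × 8 = 240
  Cable loosening: 4 × 8 × 2 = 64
  Piston degraded: 7 × 7 × 5 = 245
  Magnet drift: 4 × 4 × 2 = 32
Sorted descending: 480, 252, 245, 240, 144, 72, 64, 40, 32.
The fifth-highest RPN is 144 (Nozzle seizure).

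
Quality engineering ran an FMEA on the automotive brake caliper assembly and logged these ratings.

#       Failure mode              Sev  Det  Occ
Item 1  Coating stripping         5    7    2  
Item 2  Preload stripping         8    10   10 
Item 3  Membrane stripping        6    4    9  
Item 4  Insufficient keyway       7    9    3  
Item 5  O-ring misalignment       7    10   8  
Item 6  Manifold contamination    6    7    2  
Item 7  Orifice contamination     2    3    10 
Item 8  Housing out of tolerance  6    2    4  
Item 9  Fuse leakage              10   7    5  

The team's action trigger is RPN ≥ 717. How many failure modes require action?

RPN = Severity × Occurrence × Detection:
  Item 1: 5 × 2 × 7 = 70
  Item 2: 8 × 10 × 10 = 800
  Item 3: 6 × 9 × 4 = 216
  Item 4: 7 × 3 × 9 = 189
  Item 5: 7 × 8 × 10 = 560
  Item 6: 6 × 2 × 7 = 84
  Item 7: 2 × 10 × 3 = 60
  Item 8: 6 × 4 × 2 = 48
  Item 9: 10 × 5 × 7 = 350
Modes with RPN ≥ 717: Item 2 (800) → 1.

1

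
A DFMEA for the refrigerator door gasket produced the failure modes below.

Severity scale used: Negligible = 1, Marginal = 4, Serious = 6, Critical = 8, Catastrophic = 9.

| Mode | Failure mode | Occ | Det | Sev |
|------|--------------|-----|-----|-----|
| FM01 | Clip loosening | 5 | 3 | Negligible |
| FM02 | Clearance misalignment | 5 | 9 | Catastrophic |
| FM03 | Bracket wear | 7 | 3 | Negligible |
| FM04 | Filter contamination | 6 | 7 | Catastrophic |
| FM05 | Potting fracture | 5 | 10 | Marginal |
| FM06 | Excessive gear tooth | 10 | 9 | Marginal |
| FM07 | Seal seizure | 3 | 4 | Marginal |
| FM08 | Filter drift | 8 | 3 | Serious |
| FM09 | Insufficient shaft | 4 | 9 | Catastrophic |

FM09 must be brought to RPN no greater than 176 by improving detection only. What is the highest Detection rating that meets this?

4

FM09: S=9, O=4, D=9 → current RPN = 324.
Fixed product = 36. Need 36 × D ≤ 176, so D ≤ 176/36 = 4.89.
Maximum integer Detection rating = 4 (gives RPN 144; D=5 would give 180 > 176).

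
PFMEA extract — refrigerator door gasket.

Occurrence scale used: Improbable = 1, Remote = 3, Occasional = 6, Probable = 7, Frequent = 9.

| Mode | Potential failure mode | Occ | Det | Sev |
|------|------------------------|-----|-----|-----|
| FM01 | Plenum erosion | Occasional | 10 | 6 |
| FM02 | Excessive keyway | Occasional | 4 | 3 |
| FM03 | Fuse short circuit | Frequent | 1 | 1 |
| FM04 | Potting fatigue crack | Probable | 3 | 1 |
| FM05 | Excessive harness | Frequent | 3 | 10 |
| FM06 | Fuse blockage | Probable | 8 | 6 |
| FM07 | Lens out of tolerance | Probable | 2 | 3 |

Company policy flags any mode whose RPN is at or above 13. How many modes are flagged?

6

RPN = Severity × Occurrence × Detection:
  FM01: 6 × 6 × 10 = 360
  FM02: 3 × 6 × 4 = 72
  FM03: 1 × 9 × 1 = 9
  FM04: 1 × 7 × 3 = 21
  FM05: 10 × 9 × 3 = 270
  FM06: 6 × 7 × 8 = 336
  FM07: 3 × 7 × 2 = 42
Modes with RPN ≥ 13: FM01 (360), FM02 (72), FM04 (21), FM05 (270), FM06 (336), FM07 (42) → 6.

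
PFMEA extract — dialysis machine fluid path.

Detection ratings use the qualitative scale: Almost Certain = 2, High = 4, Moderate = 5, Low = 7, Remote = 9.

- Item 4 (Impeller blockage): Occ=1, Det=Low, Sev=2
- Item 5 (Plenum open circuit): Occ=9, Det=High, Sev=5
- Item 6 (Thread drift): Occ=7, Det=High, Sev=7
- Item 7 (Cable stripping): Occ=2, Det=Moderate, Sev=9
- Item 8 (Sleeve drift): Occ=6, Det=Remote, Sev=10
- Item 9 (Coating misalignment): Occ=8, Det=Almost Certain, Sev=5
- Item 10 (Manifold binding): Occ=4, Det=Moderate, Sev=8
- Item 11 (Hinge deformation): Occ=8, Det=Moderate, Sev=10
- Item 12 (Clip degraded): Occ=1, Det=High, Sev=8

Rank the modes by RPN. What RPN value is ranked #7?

RPN = Severity × Occurrence × Detection:
  Item 4: 2 × 1 × 7 = 14
  Item 5: 5 × 9 × 4 = 180
  Item 6: 7 × 7 × 4 = 196
  Item 7: 9 × 2 × 5 = 90
  Item 8: 10 × 6 × 9 = 540
  Item 9: 5 × 8 × 2 = 80
  Item 10: 8 × 4 × 5 = 160
  Item 11: 10 × 8 × 5 = 400
  Item 12: 8 × 1 × 4 = 32
Sorted descending: 540, 400, 196, 180, 160, 90, 80, 32, 14.
The seventh-highest RPN is 80 (Item 9).

80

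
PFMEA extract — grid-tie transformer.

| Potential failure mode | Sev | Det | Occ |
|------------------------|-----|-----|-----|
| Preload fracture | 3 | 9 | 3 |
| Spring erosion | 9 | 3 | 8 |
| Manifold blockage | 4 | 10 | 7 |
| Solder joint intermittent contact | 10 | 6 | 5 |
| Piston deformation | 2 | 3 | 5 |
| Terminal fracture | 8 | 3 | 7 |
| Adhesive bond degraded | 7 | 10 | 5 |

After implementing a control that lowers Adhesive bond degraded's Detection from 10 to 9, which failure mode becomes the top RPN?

RPN = Severity × Occurrence × Detection:
  Preload fracture: 3 × 3 × 9 = 81
  Spring erosion: 9 × 8 × 3 = 216
  Manifold blockage: 4 × 7 × 10 = 280
  Solder joint intermittent contact: 10 × 5 × 6 = 300
  Piston deformation: 2 × 5 × 3 = 30
  Terminal fracture: 8 × 7 × 3 = 168
  Adhesive bond degraded: 7 × 5 × 10 = 350
After action: Adhesive bond degraded → 7 × 5 × 9 = 315.
Revised RPNs: Adhesive bond degraded=315, Solder joint intermittent contact=300, Manifold blockage=280, Spring erosion=216, Terminal fracture=168, Preload fracture=81, Piston deformation=30.
Highest is now Adhesive bond degraded (315).

Adhesive bond degraded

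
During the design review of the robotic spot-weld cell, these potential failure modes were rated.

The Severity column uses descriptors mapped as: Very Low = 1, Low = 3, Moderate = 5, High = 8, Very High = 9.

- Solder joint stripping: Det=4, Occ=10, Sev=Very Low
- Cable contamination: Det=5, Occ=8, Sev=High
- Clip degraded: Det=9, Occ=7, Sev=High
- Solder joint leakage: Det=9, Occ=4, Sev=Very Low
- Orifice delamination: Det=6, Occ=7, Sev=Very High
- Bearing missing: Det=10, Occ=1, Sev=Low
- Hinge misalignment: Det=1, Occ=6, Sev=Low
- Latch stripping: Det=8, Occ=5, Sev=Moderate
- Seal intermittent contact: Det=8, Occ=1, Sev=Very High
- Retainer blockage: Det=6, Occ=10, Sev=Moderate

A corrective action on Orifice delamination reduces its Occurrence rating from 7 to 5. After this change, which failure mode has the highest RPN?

Clip degraded

RPN = Severity × Occurrence × Detection:
  Solder joint stripping: 1 × 10 × 4 = 40
  Cable contamination: 8 × 8 × 5 = 320
  Clip degraded: 8 × 7 × 9 = 504
  Solder joint leakage: 1 × 4 × 9 = 36
  Orifice delamination: 9 × 7 × 6 = 378
  Bearing missing: 3 × 1 × 10 = 30
  Hinge misalignment: 3 × 6 × 1 = 18
  Latch stripping: 5 × 5 × 8 = 200
  Seal intermittent contact: 9 × 1 × 8 = 72
  Retainer blockage: 5 × 10 × 6 = 300
After action: Orifice delamination → 9 × 5 × 6 = 270.
Revised RPNs: Clip degraded=504, Cable contamination=320, Retainer blockage=300, Orifice delamination=270, Latch stripping=200, Seal intermittent contact=72, Solder joint stripping=40, Solder joint leakage=36, Bearing missing=30, Hinge misalignment=18.
Highest is now Clip degraded (504).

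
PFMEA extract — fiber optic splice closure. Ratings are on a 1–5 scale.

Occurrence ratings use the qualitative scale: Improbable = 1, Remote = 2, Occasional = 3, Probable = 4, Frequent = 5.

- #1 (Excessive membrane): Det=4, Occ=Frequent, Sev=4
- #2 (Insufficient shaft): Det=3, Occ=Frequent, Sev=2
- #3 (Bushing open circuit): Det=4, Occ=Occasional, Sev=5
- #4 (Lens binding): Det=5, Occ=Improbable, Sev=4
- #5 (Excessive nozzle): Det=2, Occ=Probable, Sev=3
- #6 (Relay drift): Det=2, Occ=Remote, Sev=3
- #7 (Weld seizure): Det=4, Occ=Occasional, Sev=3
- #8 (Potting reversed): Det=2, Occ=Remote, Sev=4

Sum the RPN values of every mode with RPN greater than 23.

RPN = Severity × Occurrence × Detection:
  #1: 4 × 5 × 4 = 80
  #2: 2 × 5 × 3 = 30
  #3: 5 × 3 × 4 = 60
  #4: 4 × 1 × 5 = 20
  #5: 3 × 4 × 2 = 24
  #6: 3 × 2 × 2 = 12
  #7: 3 × 3 × 4 = 36
  #8: 4 × 2 × 2 = 16
RPN > 23: #1 (80), #2 (30), #3 (60), #5 (24), #7 (36).
Sum: 80 + 30 + 60 + 24 + 36 = 230.

230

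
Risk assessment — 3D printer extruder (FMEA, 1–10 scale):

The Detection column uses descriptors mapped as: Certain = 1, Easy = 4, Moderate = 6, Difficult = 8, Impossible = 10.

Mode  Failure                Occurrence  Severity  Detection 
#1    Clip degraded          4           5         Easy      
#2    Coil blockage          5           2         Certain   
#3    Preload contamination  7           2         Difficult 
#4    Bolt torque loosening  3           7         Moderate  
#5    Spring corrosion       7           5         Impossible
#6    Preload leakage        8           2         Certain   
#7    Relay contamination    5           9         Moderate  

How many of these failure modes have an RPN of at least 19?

5

RPN = Severity × Occurrence × Detection:
  #1: 5 × 4 × 4 = 80
  #2: 2 × 5 × 1 = 10
  #3: 2 × 7 × 8 = 112
  #4: 7 × 3 × 6 = 126
  #5: 5 × 7 × 10 = 350
  #6: 2 × 8 × 1 = 16
  #7: 9 × 5 × 6 = 270
Modes with RPN ≥ 19: #1 (80), #3 (112), #4 (126), #5 (350), #7 (270) → 5.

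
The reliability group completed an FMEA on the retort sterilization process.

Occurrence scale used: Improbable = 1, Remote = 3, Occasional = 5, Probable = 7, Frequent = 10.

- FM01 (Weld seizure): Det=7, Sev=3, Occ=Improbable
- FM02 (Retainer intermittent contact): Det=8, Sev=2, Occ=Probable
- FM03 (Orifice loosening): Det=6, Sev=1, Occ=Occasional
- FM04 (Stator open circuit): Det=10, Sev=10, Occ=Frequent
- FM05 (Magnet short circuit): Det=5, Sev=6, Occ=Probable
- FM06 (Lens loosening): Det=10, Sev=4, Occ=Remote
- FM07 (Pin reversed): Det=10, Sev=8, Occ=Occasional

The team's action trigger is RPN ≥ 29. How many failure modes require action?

RPN = Severity × Occurrence × Detection:
  FM01: 3 × 1 × 7 = 21
  FM02: 2 × 7 × 8 = 112
  FM03: 1 × 5 × 6 = 30
  FM04: 10 × 10 × 10 = 1000
  FM05: 6 × 7 × 5 = 210
  FM06: 4 × 3 × 10 = 120
  FM07: 8 × 5 × 10 = 400
Modes with RPN ≥ 29: FM02 (112), FM03 (30), FM04 (1000), FM05 (210), FM06 (120), FM07 (400) → 6.

6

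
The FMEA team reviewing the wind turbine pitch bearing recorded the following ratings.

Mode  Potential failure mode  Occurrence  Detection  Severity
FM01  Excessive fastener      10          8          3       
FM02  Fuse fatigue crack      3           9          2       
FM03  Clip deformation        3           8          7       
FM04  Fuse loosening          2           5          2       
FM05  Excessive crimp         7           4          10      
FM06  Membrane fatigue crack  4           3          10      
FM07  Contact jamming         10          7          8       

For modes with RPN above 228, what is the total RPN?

1080

RPN = Severity × Occurrence × Detection:
  FM01: 3 × 10 × 8 = 240
  FM02: 2 × 3 × 9 = 54
  FM03: 7 × 3 × 8 = 168
  FM04: 2 × 2 × 5 = 20
  FM05: 10 × 7 × 4 = 280
  FM06: 10 × 4 × 3 = 120
  FM07: 8 × 10 × 7 = 560
RPN > 228: FM01 (240), FM05 (280), FM07 (560).
Sum: 240 + 280 + 560 = 1080.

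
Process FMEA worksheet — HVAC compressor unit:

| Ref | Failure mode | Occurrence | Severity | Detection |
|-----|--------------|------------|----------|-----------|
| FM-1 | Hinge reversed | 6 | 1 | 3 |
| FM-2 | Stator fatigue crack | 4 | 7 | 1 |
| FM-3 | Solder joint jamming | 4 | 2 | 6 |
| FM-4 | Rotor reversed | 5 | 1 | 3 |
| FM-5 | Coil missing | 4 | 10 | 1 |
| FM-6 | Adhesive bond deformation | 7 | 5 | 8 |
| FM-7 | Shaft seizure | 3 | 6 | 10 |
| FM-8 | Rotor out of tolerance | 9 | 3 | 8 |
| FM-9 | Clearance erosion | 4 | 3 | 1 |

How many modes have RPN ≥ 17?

7

RPN = Severity × Occurrence × Detection:
  FM-1: 1 × 6 × 3 = 18
  FM-2: 7 × 4 × 1 = 28
  FM-3: 2 × 4 × 6 = 48
  FM-4: 1 × 5 × 3 = 15
  FM-5: 10 × 4 × 1 = 40
  FM-6: 5 × 7 × 8 = 280
  FM-7: 6 × 3 × 10 = 180
  FM-8: 3 × 9 × 8 = 216
  FM-9: 3 × 4 × 1 = 12
Modes with RPN ≥ 17: FM-1 (18), FM-2 (28), FM-3 (48), FM-5 (40), FM-6 (280), FM-7 (180), FM-8 (216) → 7.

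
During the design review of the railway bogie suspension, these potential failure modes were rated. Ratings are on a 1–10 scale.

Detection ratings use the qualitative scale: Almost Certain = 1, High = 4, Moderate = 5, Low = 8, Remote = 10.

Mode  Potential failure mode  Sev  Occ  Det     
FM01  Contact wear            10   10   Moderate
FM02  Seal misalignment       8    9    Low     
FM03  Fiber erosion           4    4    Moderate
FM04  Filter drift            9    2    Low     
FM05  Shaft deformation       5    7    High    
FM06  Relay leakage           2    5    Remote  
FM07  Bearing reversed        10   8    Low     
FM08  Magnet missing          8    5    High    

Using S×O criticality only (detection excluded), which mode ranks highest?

Criticality = Severity × Occurrence:
  FM01: 10 × 10 = 100
  FM02: 8 × 9 = 72
  FM03: 4 × 4 = 16
  FM04: 9 × 2 = 18
  FM05: 5 × 7 = 35
  FM06: 2 × 5 = 10
  FM07: 10 × 8 = 80
  FM08: 8 × 5 = 40
Highest criticality is 100 → FM01.

FM01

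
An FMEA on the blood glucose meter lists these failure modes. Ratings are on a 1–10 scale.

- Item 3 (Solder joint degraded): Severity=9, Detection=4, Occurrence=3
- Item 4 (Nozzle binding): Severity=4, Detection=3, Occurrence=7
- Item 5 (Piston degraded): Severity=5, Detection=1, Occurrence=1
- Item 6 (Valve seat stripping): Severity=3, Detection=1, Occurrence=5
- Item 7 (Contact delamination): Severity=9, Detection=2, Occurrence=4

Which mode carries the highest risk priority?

RPN = Severity × Occurrence × Detection:
  Item 3: 9 × 3 × 4 = 108
  Item 4: 4 × 7 × 3 = 84
  Item 5: 5 × 1 × 1 = 5
  Item 6: 3 × 5 × 1 = 15
  Item 7: 9 × 4 × 2 = 72
Highest RPN is 108 → Item 3.

Item 3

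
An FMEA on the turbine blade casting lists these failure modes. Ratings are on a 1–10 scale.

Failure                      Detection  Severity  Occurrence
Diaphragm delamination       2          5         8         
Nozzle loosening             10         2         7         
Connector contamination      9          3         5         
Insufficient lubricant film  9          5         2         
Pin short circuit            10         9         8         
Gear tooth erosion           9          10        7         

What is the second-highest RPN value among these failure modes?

630

RPN = Severity × Occurrence × Detection:
  Diaphragm delamination: 5 × 8 × 2 = 80
  Nozzle loosening: 2 × 7 × 10 = 140
  Connector contamination: 3 × 5 × 9 = 135
  Insufficient lubricant film: 5 × 2 × 9 = 90
  Pin short circuit: 9 × 8 × 10 = 720
  Gear tooth erosion: 10 × 7 × 9 = 630
Sorted descending: 720, 630, 140, 135, 90, 80.
The second-highest RPN is 630 (Gear tooth erosion).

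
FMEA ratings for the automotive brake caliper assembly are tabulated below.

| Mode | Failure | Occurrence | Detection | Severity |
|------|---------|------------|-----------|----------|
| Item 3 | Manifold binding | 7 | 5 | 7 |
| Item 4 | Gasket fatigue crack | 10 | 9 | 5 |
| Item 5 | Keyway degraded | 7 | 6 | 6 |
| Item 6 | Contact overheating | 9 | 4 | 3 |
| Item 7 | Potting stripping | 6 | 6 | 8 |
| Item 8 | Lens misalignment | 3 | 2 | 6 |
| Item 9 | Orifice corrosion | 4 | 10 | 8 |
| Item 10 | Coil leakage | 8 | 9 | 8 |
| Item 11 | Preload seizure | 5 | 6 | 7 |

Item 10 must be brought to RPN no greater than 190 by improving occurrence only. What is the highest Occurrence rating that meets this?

Item 10: S=8, O=8, D=9 → current RPN = 576.
Fixed product = 72. Need 72 × O ≤ 190, so O ≤ 190/72 = 2.64.
Maximum integer Occurrence rating = 2 (gives RPN 144; O=3 would give 216 > 190).

2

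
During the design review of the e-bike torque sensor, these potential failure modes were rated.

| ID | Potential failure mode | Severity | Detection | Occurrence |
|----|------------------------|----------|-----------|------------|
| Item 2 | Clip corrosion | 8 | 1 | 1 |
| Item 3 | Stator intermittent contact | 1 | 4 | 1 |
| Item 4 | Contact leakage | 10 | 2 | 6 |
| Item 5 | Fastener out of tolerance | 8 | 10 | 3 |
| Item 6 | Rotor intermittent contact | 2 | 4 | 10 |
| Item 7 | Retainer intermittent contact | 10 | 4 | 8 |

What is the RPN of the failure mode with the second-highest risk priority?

240

RPN = Severity × Occurrence × Detection:
  Item 2: 8 × 1 × 1 = 8
  Item 3: 1 × 1 × 4 = 4
  Item 4: 10 × 6 × 2 = 120
  Item 5: 8 × 3 × 10 = 240
  Item 6: 2 × 10 × 4 = 80
  Item 7: 10 × 8 × 4 = 320
Sorted descending: 320, 240, 120, 80, 8, 4.
The second-highest RPN is 240 (Item 5).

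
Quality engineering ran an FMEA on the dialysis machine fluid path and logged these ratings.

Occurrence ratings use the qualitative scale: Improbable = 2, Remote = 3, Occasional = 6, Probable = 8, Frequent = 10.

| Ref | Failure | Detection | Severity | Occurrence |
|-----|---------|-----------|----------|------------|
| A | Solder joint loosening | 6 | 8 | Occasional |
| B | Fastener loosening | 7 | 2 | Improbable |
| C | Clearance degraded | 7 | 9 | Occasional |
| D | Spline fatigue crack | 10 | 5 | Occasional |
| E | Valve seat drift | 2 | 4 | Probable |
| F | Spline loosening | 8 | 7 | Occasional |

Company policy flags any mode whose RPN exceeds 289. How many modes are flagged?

3

RPN = Severity × Occurrence × Detection:
  A: 8 × 6 × 6 = 288
  B: 2 × 2 × 7 = 28
  C: 9 × 6 × 7 = 378
  D: 5 × 6 × 10 = 300
  E: 4 × 8 × 2 = 64
  F: 7 × 6 × 8 = 336
Modes with RPN > 289: C (378), D (300), F (336) → 3.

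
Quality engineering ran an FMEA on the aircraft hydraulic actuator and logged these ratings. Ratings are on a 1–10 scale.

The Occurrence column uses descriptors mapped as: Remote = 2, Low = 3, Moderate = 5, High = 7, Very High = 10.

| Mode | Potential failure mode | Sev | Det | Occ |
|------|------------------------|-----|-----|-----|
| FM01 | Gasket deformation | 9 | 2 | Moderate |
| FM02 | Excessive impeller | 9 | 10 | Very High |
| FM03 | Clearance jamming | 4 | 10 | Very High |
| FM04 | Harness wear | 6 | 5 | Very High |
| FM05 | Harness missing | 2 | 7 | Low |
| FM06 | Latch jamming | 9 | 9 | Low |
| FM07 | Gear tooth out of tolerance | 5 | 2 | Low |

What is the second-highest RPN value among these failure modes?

400

RPN = Severity × Occurrence × Detection:
  FM01: 9 × 5 × 2 = 90
  FM02: 9 × 10 × 10 = 900
  FM03: 4 × 10 × 10 = 400
  FM04: 6 × 10 × 5 = 300
  FM05: 2 × 3 × 7 = 42
  FM06: 9 × 3 × 9 = 243
  FM07: 5 × 3 × 2 = 30
Sorted descending: 900, 400, 300, 243, 90, 42, 30.
The second-highest RPN is 400 (FM03).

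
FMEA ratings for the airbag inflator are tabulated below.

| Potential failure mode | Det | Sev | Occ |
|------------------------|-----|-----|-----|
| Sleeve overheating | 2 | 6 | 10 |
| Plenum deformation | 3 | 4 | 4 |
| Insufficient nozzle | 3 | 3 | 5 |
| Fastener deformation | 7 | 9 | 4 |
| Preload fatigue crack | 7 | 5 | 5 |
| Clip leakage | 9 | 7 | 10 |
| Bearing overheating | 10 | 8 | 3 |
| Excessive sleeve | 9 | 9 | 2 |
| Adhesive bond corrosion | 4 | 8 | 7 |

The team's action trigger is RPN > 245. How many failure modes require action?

2

RPN = Severity × Occurrence × Detection:
  Sleeve overheating: 6 × 10 × 2 = 120
  Plenum deformation: 4 × 4 × 3 = 48
  Insufficient nozzle: 3 × 5 × 3 = 45
  Fastener deformation: 9 × 4 × 7 = 252
  Preload fatigue crack: 5 × 5 × 7 = 175
  Clip leakage: 7 × 10 × 9 = 630
  Bearing overheating: 8 × 3 × 10 = 240
  Excessive sleeve: 9 × 2 × 9 = 162
  Adhesive bond corrosion: 8 × 7 × 4 = 224
Modes with RPN > 245: Fastener deformation (252), Clip leakage (630) → 2.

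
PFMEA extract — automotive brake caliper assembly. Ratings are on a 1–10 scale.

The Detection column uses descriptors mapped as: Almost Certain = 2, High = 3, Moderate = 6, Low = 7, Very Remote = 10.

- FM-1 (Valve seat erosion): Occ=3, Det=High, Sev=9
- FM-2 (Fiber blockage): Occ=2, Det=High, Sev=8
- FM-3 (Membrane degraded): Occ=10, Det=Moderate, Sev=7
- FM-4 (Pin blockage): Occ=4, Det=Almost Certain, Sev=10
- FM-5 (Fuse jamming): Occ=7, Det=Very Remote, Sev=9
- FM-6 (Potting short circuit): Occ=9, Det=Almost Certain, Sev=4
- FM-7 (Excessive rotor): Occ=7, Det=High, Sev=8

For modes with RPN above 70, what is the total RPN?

RPN = Severity × Occurrence × Detection:
  FM-1: 9 × 3 × 3 = 81
  FM-2: 8 × 2 × 3 = 48
  FM-3: 7 × 10 × 6 = 420
  FM-4: 10 × 4 × 2 = 80
  FM-5: 9 × 7 × 10 = 630
  FM-6: 4 × 9 × 2 = 72
  FM-7: 8 × 7 × 3 = 168
RPN > 70: FM-1 (81), FM-3 (420), FM-4 (80), FM-5 (630), FM-6 (72), FM-7 (168).
Sum: 81 + 420 + 80 + 630 + 72 + 168 = 1451.

1451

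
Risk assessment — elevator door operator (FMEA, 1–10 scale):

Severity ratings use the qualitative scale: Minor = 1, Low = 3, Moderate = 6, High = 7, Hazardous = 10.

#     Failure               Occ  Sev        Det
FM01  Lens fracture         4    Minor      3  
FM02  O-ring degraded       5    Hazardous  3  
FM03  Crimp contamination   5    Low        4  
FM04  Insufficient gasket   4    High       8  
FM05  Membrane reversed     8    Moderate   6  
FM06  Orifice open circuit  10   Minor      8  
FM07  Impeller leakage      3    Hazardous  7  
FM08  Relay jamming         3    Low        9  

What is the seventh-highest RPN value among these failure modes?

RPN = Severity × Occurrence × Detection:
  FM01: 1 × 4 × 3 = 12
  FM02: 10 × 5 × 3 = 150
  FM03: 3 × 5 × 4 = 60
  FM04: 7 × 4 × 8 = 224
  FM05: 6 × 8 × 6 = 288
  FM06: 1 × 10 × 8 = 80
  FM07: 10 × 3 × 7 = 210
  FM08: 3 × 3 × 9 = 81
Sorted descending: 288, 224, 210, 150, 81, 80, 60, 12.
The seventh-highest RPN is 60 (FM03).

60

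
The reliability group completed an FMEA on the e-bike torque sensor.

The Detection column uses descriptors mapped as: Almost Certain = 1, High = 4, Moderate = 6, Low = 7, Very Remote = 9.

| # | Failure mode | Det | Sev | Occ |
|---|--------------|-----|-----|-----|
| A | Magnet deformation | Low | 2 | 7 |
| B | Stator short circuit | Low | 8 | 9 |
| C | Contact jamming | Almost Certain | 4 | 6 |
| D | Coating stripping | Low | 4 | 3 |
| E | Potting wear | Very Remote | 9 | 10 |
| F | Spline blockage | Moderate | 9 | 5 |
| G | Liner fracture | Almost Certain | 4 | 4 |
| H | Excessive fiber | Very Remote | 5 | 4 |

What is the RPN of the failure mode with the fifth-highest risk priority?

98

RPN = Severity × Occurrence × Detection:
  A: 2 × 7 × 7 = 98
  B: 8 × 9 × 7 = 504
  C: 4 × 6 × 1 = 24
  D: 4 × 3 × 7 = 84
  E: 9 × 10 × 9 = 810
  F: 9 × 5 × 6 = 270
  G: 4 × 4 × 1 = 16
  H: 5 × 4 × 9 = 180
Sorted descending: 810, 504, 270, 180, 98, 84, 24, 16.
The fifth-highest RPN is 98 (A).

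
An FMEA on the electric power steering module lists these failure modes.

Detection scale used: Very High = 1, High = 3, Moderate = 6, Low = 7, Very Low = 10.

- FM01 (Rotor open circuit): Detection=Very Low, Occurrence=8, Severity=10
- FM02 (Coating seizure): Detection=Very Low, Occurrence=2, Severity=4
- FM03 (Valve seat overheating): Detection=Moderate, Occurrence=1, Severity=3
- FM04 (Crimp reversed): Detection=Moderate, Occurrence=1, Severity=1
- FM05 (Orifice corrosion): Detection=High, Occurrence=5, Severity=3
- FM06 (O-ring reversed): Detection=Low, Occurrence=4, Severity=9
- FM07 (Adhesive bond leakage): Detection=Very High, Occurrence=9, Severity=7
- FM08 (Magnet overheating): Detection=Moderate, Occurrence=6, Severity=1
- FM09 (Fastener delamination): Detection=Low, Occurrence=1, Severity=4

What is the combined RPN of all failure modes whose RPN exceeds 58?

1195

RPN = Severity × Occurrence × Detection:
  FM01: 10 × 8 × 10 = 800
  FM02: 4 × 2 × 10 = 80
  FM03: 3 × 1 × 6 = 18
  FM04: 1 × 1 × 6 = 6
  FM05: 3 × 5 × 3 = 45
  FM06: 9 × 4 × 7 = 252
  FM07: 7 × 9 × 1 = 63
  FM08: 1 × 6 × 6 = 36
  FM09: 4 × 1 × 7 = 28
RPN > 58: FM01 (800), FM02 (80), FM06 (252), FM07 (63).
Sum: 800 + 80 + 252 + 63 = 1195.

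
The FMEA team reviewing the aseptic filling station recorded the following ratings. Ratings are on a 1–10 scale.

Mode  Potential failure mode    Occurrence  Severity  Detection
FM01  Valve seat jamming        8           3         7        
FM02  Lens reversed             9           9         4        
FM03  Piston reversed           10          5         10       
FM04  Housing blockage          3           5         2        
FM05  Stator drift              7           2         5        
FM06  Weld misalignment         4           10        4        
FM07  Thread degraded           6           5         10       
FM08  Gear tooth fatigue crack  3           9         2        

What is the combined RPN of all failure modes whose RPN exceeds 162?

1292

RPN = Severity × Occurrence × Detection:
  FM01: 3 × 8 × 7 = 168
  FM02: 9 × 9 × 4 = 324
  FM03: 5 × 10 × 10 = 500
  FM04: 5 × 3 × 2 = 30
  FM05: 2 × 7 × 5 = 70
  FM06: 10 × 4 × 4 = 160
  FM07: 5 × 6 × 10 = 300
  FM08: 9 × 3 × 2 = 54
RPN > 162: FM01 (168), FM02 (324), FM03 (500), FM07 (300).
Sum: 168 + 324 + 500 + 300 = 1292.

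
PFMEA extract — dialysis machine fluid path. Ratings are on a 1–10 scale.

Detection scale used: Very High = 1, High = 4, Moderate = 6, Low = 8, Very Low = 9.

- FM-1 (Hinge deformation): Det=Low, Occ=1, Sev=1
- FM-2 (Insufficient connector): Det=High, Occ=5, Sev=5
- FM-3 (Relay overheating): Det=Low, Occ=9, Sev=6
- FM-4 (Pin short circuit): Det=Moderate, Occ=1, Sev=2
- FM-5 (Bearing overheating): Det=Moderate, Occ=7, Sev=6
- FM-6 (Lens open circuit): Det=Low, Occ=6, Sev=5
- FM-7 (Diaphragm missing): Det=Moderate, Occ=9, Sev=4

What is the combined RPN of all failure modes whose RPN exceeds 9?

1252

RPN = Severity × Occurrence × Detection:
  FM-1: 1 × 1 × 8 = 8
  FM-2: 5 × 5 × 4 = 100
  FM-3: 6 × 9 × 8 = 432
  FM-4: 2 × 1 × 6 = 12
  FM-5: 6 × 7 × 6 = 252
  FM-6: 5 × 6 × 8 = 240
  FM-7: 4 × 9 × 6 = 216
RPN > 9: FM-2 (100), FM-3 (432), FM-4 (12), FM-5 (252), FM-6 (240), FM-7 (216).
Sum: 100 + 432 + 12 + 252 + 240 + 216 = 1252.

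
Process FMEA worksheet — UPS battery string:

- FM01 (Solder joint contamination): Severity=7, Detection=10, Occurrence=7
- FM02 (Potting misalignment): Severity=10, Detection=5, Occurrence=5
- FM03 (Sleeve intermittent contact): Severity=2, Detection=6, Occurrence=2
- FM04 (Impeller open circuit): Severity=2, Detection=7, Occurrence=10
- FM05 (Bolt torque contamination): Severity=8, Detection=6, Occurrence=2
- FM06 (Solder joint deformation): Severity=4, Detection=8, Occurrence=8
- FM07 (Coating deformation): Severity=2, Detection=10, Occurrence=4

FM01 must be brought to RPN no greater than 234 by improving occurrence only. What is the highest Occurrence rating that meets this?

3

FM01: S=7, O=7, D=10 → current RPN = 490.
Fixed product = 70. Need 70 × O ≤ 234, so O ≤ 234/70 = 3.34.
Maximum integer Occurrence rating = 3 (gives RPN 210; O=4 would give 280 > 234).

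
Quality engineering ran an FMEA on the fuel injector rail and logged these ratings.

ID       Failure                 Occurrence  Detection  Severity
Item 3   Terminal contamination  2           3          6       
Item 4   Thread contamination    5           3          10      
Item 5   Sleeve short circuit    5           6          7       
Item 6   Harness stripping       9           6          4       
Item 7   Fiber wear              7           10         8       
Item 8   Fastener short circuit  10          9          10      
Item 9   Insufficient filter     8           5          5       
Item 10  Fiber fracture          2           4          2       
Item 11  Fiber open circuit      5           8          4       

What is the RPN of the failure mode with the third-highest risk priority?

RPN = Severity × Occurrence × Detection:
  Item 3: 6 × 2 × 3 = 36
  Item 4: 10 × 5 × 3 = 150
  Item 5: 7 × 5 × 6 = 210
  Item 6: 4 × 9 × 6 = 216
  Item 7: 8 × 7 × 10 = 560
  Item 8: 10 × 10 × 9 = 900
  Item 9: 5 × 8 × 5 = 200
  Item 10: 2 × 2 × 4 = 16
  Item 11: 4 × 5 × 8 = 160
Sorted descending: 900, 560, 216, 210, 200, 160, 150, 36, 16.
The third-highest RPN is 216 (Item 6).

216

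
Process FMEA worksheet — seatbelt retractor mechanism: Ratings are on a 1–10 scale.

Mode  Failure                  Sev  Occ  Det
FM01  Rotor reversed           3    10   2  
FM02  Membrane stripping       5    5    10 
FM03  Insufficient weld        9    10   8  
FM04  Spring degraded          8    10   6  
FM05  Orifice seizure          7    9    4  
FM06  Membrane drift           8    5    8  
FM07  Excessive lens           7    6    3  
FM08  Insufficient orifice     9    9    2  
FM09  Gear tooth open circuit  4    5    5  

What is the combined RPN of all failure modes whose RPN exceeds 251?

1772

RPN = Severity × Occurrence × Detection:
  FM01: 3 × 10 × 2 = 60
  FM02: 5 × 5 × 10 = 250
  FM03: 9 × 10 × 8 = 720
  FM04: 8 × 10 × 6 = 480
  FM05: 7 × 9 × 4 = 252
  FM06: 8 × 5 × 8 = 320
  FM07: 7 × 6 × 3 = 126
  FM08: 9 × 9 × 2 = 162
  FM09: 4 × 5 × 5 = 100
RPN > 251: FM03 (720), FM04 (480), FM05 (252), FM06 (320).
Sum: 720 + 480 + 252 + 320 = 1772.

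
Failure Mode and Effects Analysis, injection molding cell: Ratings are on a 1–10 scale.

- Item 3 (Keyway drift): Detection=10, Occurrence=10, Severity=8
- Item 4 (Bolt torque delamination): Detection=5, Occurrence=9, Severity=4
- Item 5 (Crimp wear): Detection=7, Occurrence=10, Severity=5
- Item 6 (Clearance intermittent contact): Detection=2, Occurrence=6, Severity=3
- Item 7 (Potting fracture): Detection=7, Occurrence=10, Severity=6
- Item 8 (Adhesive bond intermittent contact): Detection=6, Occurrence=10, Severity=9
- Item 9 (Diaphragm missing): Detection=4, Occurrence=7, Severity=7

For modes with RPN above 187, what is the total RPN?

2306

RPN = Severity × Occurrence × Detection:
  Item 3: 8 × 10 × 10 = 800
  Item 4: 4 × 9 × 5 = 180
  Item 5: 5 × 10 × 7 = 350
  Item 6: 3 × 6 × 2 = 36
  Item 7: 6 × 10 × 7 = 420
  Item 8: 9 × 10 × 6 = 540
  Item 9: 7 × 7 × 4 = 196
RPN > 187: Item 3 (800), Item 5 (350), Item 7 (420), Item 8 (540), Item 9 (196).
Sum: 800 + 350 + 420 + 540 + 196 = 2306.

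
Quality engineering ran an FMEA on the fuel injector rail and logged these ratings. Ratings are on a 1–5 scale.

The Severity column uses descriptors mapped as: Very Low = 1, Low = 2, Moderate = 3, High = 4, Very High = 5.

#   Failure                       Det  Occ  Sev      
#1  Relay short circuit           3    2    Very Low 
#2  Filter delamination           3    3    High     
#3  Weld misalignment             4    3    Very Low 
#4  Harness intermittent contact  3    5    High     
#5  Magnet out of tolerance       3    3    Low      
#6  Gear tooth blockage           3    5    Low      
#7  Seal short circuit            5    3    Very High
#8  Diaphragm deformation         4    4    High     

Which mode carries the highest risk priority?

RPN = Severity × Occurrence × Detection:
  #1: 1 × 2 × 3 = 6
  #2: 4 × 3 × 3 = 36
  #3: 1 × 3 × 4 = 12
  #4: 4 × 5 × 3 = 60
  #5: 2 × 3 × 3 = 18
  #6: 2 × 5 × 3 = 30
  #7: 5 × 3 × 5 = 75
  #8: 4 × 4 × 4 = 64
Highest RPN is 75 → #7.

#7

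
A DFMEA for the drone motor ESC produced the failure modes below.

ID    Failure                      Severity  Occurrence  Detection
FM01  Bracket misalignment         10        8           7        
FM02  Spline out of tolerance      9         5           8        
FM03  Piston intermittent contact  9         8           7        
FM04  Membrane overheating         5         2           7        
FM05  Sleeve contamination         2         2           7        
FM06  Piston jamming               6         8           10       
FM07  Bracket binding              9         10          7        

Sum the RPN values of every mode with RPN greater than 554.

1190

RPN = Severity × Occurrence × Detection:
  FM01: 10 × 8 × 7 = 560
  FM02: 9 × 5 × 8 = 360
  FM03: 9 × 8 × 7 = 504
  FM04: 5 × 2 × 7 = 70
  FM05: 2 × 2 × 7 = 28
  FM06: 6 × 8 × 10 = 480
  FM07: 9 × 10 × 7 = 630
RPN > 554: FM01 (560), FM07 (630).
Sum: 560 + 630 = 1190.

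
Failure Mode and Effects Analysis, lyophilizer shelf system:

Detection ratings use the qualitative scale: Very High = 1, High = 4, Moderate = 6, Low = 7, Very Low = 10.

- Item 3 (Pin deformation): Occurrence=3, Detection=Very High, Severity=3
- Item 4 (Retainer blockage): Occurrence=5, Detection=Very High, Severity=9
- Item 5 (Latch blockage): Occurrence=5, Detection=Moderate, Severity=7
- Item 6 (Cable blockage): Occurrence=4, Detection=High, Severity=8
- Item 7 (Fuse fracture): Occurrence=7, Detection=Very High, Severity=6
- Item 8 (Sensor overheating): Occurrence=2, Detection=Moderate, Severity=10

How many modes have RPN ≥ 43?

RPN = Severity × Occurrence × Detection:
  Item 3: 3 × 3 × 1 = 9
  Item 4: 9 × 5 × 1 = 45
  Item 5: 7 × 5 × 6 = 210
  Item 6: 8 × 4 × 4 = 128
  Item 7: 6 × 7 × 1 = 42
  Item 8: 10 × 2 × 6 = 120
Modes with RPN ≥ 43: Item 4 (45), Item 5 (210), Item 6 (128), Item 8 (120) → 4.

4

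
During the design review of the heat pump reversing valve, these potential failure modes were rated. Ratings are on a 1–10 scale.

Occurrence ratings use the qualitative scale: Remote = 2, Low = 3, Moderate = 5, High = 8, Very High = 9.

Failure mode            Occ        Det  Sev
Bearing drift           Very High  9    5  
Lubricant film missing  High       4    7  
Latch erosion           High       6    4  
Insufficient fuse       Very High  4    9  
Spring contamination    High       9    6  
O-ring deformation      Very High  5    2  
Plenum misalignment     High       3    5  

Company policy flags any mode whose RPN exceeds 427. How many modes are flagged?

1

RPN = Severity × Occurrence × Detection:
  Bearing drift: 5 × 9 × 9 = 405
  Lubricant film missing: 7 × 8 × 4 = 224
  Latch erosion: 4 × 8 × 6 = 192
  Insufficient fuse: 9 × 9 × 4 = 324
  Spring contamination: 6 × 8 × 9 = 432
  O-ring deformation: 2 × 9 × 5 = 90
  Plenum misalignment: 5 × 8 × 3 = 120
Modes with RPN > 427: Spring contamination (432) → 1.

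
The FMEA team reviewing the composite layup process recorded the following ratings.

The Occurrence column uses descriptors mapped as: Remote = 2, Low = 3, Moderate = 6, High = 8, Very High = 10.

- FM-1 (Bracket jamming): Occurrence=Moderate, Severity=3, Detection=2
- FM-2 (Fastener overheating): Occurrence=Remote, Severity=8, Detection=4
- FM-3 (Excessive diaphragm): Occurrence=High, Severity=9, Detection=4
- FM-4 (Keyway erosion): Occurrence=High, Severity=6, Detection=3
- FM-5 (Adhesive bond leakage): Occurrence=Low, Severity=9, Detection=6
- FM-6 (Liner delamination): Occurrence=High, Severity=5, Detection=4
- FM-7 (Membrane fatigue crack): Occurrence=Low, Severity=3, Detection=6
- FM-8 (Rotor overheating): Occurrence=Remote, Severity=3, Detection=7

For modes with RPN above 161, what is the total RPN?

RPN = Severity × Occurrence × Detection:
  FM-1: 3 × 6 × 2 = 36
  FM-2: 8 × 2 × 4 = 64
  FM-3: 9 × 8 × 4 = 288
  FM-4: 6 × 8 × 3 = 144
  FM-5: 9 × 3 × 6 = 162
  FM-6: 5 × 8 × 4 = 160
  FM-7: 3 × 3 × 6 = 54
  FM-8: 3 × 2 × 7 = 42
RPN > 161: FM-3 (288), FM-5 (162).
Sum: 288 + 162 = 450.

450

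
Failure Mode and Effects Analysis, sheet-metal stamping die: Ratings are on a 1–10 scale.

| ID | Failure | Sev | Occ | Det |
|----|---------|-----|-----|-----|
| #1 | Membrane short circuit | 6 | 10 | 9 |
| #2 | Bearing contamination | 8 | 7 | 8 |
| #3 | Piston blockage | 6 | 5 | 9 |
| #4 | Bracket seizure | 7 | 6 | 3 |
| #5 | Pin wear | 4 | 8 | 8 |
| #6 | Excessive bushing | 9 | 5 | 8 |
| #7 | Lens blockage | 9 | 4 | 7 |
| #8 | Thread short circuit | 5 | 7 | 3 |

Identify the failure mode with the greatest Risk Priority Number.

RPN = Severity × Occurrence × Detection:
  #1: 6 × 10 × 9 = 540
  #2: 8 × 7 × 8 = 448
  #3: 6 × 5 × 9 = 270
  #4: 7 × 6 × 3 = 126
  #5: 4 × 8 × 8 = 256
  #6: 9 × 5 × 8 = 360
  #7: 9 × 4 × 7 = 252
  #8: 5 × 7 × 3 = 105
Highest RPN is 540 → #1.

#1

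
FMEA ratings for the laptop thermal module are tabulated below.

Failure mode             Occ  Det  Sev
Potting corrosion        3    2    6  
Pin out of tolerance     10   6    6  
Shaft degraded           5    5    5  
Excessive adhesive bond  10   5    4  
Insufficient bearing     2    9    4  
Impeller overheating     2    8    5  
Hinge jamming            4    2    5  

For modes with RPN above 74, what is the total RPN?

765

RPN = Severity × Occurrence × Detection:
  Potting corrosion: 6 × 3 × 2 = 36
  Pin out of tolerance: 6 × 10 × 6 = 360
  Shaft degraded: 5 × 5 × 5 = 125
  Excessive adhesive bond: 4 × 10 × 5 = 200
  Insufficient bearing: 4 × 2 × 9 = 72
  Impeller overheating: 5 × 2 × 8 = 80
  Hinge jamming: 5 × 4 × 2 = 40
RPN > 74: Pin out of tolerance (360), Shaft degraded (125), Excessive adhesive bond (200), Impeller overheating (80).
Sum: 360 + 125 + 200 + 80 = 765.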